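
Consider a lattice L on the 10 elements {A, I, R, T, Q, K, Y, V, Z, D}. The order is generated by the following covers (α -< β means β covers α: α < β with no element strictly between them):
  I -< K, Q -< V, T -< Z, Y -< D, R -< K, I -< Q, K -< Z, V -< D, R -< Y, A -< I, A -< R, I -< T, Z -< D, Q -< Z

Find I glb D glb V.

I

Common lower bounds of {I, D, V}: A, I.
The greatest among these is I.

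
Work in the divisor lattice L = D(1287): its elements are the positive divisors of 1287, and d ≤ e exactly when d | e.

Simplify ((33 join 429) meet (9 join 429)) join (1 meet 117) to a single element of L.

33 ∨ 429 = 429
9 ∨ 429 = 1287
429 ∧ 1287 = 429
1 ∧ 117 = 1
429 ∨ 1 = 429

429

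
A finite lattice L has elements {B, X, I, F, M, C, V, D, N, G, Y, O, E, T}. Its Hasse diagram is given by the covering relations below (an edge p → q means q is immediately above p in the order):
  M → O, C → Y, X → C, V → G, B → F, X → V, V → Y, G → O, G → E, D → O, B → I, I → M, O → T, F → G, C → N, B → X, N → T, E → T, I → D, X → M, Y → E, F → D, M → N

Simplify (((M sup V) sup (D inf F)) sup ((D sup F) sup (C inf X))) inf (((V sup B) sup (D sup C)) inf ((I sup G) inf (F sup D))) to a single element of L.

M ∨ V = O
D ∧ F = F
O ∨ F = O
D ∨ F = D
C ∧ X = X
D ∨ X = O
O ∨ O = O
V ∨ B = V
D ∨ C = T
V ∨ T = T
I ∨ G = O
F ∨ D = D
O ∧ D = D
T ∧ D = D
O ∧ D = D

D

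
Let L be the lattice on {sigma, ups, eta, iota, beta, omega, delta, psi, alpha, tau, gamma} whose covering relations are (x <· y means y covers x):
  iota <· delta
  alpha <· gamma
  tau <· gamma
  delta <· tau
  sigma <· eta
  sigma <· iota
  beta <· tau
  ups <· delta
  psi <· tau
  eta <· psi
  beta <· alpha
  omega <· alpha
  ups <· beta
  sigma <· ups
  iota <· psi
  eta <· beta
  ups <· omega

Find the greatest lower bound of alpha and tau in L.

beta

Common lower bounds of {alpha, tau}: beta, eta, sigma, ups.
The greatest among these is beta.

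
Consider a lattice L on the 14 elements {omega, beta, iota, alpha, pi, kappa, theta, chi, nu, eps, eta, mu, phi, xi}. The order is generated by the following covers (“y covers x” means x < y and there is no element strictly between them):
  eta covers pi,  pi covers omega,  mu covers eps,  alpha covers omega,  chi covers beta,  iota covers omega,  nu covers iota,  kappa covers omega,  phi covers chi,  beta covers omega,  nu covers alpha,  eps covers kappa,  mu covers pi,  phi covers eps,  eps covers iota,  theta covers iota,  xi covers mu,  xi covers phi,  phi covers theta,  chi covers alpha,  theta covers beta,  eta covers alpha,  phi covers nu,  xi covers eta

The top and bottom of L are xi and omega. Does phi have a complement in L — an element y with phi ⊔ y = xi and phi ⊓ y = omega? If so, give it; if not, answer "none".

pi

Need y with phi ∨ y = xi and phi ∧ y = omega.
Checking each element gives: pi.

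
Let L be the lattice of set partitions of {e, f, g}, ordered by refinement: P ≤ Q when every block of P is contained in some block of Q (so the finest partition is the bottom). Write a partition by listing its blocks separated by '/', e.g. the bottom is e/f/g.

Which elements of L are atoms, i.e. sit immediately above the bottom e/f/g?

The atoms are exactly the elements that cover e/f/g: e/fg, ef/g, eg/f.

e/fg, ef/g, eg/f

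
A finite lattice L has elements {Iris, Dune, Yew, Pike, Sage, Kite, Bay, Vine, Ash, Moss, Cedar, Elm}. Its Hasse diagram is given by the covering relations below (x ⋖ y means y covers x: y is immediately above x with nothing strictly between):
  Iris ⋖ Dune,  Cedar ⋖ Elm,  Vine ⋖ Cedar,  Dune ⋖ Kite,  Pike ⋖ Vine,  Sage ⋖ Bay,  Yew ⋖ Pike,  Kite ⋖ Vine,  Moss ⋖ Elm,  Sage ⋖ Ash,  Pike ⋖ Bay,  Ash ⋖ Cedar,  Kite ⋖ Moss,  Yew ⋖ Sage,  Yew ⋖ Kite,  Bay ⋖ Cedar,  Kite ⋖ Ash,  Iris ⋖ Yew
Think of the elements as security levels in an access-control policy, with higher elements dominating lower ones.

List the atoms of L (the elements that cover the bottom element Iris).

The atoms are exactly the elements that cover Iris: Dune, Yew.

Dune, Yew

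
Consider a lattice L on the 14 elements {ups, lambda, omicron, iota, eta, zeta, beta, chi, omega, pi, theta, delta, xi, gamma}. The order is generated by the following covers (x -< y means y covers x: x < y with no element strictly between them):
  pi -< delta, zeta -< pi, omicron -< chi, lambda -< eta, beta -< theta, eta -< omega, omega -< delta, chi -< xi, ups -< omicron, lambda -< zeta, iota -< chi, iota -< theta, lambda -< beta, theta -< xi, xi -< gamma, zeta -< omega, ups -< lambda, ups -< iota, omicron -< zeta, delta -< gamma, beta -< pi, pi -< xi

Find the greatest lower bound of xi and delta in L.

Common lower bounds of {xi, delta}: beta, lambda, omicron, pi, ups, zeta.
The greatest among these is pi.

pi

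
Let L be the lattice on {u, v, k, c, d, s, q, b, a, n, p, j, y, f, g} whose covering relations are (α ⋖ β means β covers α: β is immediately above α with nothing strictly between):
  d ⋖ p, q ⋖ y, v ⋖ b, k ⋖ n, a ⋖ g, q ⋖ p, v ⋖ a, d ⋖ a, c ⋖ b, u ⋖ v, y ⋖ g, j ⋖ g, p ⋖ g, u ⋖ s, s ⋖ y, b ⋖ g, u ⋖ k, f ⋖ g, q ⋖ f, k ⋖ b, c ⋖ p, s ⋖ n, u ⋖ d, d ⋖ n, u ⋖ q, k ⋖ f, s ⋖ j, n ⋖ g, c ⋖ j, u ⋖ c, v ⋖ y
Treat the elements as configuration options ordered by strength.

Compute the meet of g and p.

Common lower bounds of {g, p}: c, d, p, q, u.
The greatest among these is p.

p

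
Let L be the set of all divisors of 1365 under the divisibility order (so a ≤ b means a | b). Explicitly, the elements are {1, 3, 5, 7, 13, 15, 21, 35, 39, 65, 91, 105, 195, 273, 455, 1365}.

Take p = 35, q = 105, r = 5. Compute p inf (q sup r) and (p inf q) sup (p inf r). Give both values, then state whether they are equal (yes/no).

q sup r = 105, so p inf (q sup r) = 35 inf 105 = 35.
p inf q = 35 and p inf r = 5, so (p inf q) sup (p inf r) = 35 sup 5 = 35.
Equal: yes.

35; 35; yes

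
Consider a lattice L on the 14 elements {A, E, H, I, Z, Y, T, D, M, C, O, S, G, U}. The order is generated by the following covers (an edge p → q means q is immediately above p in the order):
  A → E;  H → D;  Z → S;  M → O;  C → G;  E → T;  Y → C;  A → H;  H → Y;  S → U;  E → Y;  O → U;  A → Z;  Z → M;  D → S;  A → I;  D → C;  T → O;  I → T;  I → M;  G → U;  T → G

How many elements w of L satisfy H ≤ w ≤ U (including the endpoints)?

7

The interval [H, U] = {C, D, G, H, S, U, Y}, which has 7 elements.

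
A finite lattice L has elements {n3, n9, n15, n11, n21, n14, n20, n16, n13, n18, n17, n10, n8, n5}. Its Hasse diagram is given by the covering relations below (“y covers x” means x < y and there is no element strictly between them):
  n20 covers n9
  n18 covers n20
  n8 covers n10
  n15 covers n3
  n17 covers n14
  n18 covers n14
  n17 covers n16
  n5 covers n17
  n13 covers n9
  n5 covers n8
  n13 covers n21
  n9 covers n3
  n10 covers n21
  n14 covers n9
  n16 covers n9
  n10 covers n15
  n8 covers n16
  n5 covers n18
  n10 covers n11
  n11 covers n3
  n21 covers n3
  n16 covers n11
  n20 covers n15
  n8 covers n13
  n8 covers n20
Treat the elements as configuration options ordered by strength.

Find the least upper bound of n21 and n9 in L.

Common upper bounds of {n21, n9}: n13, n5, n8.
The least among these is n13.

n13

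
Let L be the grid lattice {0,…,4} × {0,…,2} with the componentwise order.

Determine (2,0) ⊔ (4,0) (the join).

(4,0)

In a product of chains, the join is componentwise max, giving (4,0).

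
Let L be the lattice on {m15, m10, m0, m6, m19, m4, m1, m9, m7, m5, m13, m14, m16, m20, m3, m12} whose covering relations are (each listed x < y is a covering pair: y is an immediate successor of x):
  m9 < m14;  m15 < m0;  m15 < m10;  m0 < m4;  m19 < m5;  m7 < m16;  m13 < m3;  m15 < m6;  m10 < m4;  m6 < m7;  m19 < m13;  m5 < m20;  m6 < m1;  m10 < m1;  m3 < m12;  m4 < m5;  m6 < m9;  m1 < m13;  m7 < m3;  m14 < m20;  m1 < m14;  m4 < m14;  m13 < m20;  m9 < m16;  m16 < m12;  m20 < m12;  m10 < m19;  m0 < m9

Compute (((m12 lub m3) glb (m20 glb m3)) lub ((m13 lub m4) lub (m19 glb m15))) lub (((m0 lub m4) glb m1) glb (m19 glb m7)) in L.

m20

m12 ∨ m3 = m12
m20 ∧ m3 = m13
m12 ∧ m13 = m13
m13 ∨ m4 = m20
m19 ∧ m15 = m15
m20 ∨ m15 = m20
m13 ∨ m20 = m20
m0 ∨ m4 = m4
m4 ∧ m1 = m10
m19 ∧ m7 = m15
m10 ∧ m15 = m15
m20 ∨ m15 = m20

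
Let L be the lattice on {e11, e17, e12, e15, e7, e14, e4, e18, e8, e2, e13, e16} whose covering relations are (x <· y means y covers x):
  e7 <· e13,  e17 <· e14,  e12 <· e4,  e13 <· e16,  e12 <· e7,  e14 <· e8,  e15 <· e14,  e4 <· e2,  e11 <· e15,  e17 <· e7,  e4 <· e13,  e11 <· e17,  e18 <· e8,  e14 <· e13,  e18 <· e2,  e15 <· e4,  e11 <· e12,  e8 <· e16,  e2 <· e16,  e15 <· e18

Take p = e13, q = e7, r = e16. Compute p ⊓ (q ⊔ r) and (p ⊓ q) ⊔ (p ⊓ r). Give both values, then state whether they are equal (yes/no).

q ⊔ r = e16, so p ⊓ (q ⊔ r) = e13 ⊓ e16 = e13.
p ⊓ q = e7 and p ⊓ r = e13, so (p ⊓ q) ⊔ (p ⊓ r) = e7 ⊔ e13 = e13.
Equal: yes.

e13; e13; yes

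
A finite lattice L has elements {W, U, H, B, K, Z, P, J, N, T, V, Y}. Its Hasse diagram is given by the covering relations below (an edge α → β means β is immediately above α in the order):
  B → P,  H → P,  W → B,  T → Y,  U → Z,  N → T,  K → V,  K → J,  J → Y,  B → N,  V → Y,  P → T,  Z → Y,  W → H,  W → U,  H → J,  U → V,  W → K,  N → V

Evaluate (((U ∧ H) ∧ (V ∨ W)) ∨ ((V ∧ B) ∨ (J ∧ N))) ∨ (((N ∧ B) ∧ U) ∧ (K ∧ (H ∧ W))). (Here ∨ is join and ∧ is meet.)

U ∧ H = W
V ∨ W = V
W ∧ V = W
V ∧ B = B
J ∧ N = W
B ∨ W = B
W ∨ B = B
N ∧ B = B
B ∧ U = W
H ∧ W = W
K ∧ W = W
W ∧ W = W
B ∨ W = B

B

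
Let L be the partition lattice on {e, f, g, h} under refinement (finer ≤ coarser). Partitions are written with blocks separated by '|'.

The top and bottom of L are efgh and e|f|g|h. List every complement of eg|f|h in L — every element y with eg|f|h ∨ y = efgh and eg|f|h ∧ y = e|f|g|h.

efh|g, ef|gh, eh|fg, e|fgh

Need y with eg|f|h ∨ y = efgh and eg|f|h ∧ y = e|f|g|h.
Checking each element gives: efh|g, ef|gh, eh|fg, e|fgh.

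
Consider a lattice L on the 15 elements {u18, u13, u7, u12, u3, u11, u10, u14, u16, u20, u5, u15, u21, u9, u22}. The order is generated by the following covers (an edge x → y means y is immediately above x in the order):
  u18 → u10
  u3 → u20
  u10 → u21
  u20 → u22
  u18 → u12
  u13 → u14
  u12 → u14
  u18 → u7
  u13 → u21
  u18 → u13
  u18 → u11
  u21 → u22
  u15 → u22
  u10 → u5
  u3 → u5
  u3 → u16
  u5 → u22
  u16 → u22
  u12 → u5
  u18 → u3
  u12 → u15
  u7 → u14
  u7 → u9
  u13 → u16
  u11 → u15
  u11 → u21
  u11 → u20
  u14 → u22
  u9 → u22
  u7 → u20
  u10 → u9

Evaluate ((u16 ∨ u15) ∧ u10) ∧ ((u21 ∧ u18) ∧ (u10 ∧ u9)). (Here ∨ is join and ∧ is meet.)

u16 ∨ u15 = u22
u22 ∧ u10 = u10
u21 ∧ u18 = u18
u10 ∧ u9 = u10
u18 ∧ u10 = u18
u10 ∧ u18 = u18

u18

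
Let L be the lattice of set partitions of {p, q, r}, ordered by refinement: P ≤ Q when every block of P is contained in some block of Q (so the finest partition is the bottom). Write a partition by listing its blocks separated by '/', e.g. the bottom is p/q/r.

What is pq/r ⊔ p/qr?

The join of pq/r and p/qr merges any blocks that overlap across the partitions, giving pqr.

pqr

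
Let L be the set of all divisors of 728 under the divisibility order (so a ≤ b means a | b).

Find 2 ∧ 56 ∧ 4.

In the divisibility order, the meet is the greatest common divisor: gcd(2, 56, 4) = 2.

2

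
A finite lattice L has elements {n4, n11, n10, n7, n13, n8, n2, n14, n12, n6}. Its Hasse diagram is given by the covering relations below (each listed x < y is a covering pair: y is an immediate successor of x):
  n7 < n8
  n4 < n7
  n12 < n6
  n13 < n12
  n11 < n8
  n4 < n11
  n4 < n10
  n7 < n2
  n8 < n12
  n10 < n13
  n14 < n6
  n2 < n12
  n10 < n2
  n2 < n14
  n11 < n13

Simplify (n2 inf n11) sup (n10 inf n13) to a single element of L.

n2 ∧ n11 = n4
n10 ∧ n13 = n10
n4 ∨ n10 = n10

n10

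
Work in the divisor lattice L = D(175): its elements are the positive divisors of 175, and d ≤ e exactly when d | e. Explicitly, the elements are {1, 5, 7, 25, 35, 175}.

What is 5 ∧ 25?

In the divisibility order, the meet is the greatest common divisor: gcd(5, 25) = 5.

5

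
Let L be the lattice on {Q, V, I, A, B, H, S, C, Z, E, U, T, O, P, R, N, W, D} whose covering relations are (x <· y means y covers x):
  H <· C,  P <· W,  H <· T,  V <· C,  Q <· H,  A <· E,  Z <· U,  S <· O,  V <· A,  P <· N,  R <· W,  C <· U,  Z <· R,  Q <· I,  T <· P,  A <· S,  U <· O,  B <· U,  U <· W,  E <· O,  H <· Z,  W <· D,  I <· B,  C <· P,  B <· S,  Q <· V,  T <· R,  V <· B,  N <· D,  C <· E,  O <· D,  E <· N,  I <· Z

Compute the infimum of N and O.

E

Common lower bounds of {N, O}: A, C, E, H, Q, V.
The greatest among these is E.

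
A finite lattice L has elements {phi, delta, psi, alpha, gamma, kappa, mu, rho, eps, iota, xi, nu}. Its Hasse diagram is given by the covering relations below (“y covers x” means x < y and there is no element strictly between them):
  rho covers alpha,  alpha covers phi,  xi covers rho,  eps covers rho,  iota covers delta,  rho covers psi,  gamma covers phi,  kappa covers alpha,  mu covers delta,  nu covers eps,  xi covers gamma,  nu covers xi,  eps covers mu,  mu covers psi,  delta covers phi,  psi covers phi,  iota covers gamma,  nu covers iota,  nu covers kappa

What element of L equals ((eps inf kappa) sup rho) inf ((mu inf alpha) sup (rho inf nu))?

rho

eps ∧ kappa = alpha
alpha ∨ rho = rho
mu ∧ alpha = phi
rho ∧ nu = rho
phi ∨ rho = rho
rho ∧ rho = rho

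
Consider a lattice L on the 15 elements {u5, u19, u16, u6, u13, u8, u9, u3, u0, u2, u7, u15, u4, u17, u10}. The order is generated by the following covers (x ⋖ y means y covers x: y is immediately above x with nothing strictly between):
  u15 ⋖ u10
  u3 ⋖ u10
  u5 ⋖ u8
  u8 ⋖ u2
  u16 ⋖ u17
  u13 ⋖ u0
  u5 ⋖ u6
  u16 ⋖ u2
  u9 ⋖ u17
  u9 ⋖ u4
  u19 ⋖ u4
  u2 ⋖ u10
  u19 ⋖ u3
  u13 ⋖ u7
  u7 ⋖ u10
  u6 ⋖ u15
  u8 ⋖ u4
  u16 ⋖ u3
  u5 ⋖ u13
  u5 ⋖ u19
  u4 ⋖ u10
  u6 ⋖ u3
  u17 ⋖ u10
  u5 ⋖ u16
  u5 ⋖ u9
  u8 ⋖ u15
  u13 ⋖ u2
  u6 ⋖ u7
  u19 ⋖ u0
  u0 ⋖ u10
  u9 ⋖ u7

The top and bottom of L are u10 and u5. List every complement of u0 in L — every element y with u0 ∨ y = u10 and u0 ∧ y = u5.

Need y with u0 ∨ y = u10 and u0 ∧ y = u5.
Checking each element gives: u15, u16, u17, u6, u8, u9.

u15, u16, u17, u6, u8, u9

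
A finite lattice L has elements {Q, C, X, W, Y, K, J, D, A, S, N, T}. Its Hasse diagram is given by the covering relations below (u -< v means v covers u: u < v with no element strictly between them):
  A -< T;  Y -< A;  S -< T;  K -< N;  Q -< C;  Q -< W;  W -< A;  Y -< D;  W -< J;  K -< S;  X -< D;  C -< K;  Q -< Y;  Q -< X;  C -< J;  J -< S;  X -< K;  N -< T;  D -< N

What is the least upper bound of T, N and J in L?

T

Common upper bounds of {T, N, J}: T.
The least among these is T.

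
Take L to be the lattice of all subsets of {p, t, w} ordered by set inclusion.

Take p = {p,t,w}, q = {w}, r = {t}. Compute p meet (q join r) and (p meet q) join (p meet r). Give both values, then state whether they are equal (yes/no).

{t,w}; {t,w}; yes

q join r = {t,w}, so p meet (q join r) = {p,t,w} meet {t,w} = {t,w}.
p meet q = {w} and p meet r = {t}, so (p meet q) join (p meet r) = {w} join {t} = {t,w}.
Equal: yes.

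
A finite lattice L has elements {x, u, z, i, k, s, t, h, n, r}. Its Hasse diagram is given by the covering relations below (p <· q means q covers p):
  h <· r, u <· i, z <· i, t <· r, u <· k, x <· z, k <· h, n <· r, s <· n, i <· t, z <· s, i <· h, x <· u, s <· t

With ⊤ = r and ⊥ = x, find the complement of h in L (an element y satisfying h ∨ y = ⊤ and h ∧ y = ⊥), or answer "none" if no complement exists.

none

For every candidate y, either h ∨ y ≠ r or h ∧ y ≠ x; no complement exists.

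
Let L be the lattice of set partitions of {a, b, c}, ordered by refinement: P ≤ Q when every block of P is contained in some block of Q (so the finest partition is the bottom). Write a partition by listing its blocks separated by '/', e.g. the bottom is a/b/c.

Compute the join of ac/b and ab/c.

Common upper bounds of {ac/b, ab/c}: abc.
The least among these is abc.

abc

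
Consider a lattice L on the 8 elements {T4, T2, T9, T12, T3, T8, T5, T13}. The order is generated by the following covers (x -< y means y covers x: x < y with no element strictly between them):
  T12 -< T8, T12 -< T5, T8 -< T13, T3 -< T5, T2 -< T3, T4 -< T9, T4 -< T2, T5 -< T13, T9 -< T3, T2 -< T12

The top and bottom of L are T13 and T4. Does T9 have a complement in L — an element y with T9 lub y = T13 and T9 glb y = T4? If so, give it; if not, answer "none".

Need y with T9 ∨ y = T13 and T9 ∧ y = T4.
Checking each element gives: T8.

T8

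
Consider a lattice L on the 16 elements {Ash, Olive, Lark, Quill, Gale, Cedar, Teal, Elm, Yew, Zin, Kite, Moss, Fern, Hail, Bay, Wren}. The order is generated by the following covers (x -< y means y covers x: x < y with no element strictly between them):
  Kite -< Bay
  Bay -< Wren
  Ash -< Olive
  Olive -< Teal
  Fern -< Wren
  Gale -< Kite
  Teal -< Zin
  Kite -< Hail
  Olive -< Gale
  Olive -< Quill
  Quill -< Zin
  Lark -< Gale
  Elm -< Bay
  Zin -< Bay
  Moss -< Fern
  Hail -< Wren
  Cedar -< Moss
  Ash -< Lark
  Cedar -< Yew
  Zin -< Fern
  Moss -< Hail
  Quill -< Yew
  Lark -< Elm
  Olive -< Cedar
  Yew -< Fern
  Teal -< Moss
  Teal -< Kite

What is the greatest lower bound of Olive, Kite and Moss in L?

Olive

Common lower bounds of {Olive, Kite, Moss}: Ash, Olive.
The greatest among these is Olive.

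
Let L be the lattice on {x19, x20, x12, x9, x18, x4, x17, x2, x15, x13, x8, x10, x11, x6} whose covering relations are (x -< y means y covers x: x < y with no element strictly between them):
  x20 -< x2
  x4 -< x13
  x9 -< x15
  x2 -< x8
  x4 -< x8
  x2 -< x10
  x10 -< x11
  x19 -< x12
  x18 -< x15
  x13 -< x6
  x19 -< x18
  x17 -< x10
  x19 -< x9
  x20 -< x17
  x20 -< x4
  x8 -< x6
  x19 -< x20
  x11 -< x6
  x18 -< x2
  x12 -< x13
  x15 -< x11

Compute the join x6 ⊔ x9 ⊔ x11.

Common upper bounds of {x6, x9, x11}: x6.
The least among these is x6.

x6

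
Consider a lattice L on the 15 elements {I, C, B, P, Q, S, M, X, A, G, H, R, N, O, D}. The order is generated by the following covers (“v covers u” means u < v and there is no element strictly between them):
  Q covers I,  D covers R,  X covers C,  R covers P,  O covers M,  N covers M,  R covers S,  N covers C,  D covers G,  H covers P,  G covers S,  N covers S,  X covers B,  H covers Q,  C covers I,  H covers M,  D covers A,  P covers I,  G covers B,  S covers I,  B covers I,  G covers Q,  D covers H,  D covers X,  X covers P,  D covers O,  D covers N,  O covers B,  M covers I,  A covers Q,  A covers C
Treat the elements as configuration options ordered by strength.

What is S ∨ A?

Common upper bounds of {S, A}: D.
The least among these is D.

D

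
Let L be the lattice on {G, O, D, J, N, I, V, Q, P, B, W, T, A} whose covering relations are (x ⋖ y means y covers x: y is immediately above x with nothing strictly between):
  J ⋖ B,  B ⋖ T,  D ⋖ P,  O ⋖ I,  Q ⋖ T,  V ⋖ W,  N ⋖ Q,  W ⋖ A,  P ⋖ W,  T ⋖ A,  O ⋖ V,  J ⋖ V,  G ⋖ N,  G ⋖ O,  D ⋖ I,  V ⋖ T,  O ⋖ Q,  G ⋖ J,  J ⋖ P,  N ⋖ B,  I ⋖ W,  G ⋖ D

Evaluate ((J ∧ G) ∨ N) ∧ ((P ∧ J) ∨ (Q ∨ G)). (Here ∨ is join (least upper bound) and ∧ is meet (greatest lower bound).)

N

J ∧ G = G
G ∨ N = N
P ∧ J = J
Q ∨ G = Q
J ∨ Q = T
N ∧ T = N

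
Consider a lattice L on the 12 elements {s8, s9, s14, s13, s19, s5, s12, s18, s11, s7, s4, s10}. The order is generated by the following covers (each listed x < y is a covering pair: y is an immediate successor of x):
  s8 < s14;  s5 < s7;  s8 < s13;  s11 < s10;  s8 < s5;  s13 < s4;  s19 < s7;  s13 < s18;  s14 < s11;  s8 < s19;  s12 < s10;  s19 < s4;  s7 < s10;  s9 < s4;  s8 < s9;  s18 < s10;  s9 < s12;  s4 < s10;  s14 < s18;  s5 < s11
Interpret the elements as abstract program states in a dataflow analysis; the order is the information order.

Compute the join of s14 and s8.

Common upper bounds of {s14, s8}: s10, s11, s14, s18.
The least among these is s14.

s14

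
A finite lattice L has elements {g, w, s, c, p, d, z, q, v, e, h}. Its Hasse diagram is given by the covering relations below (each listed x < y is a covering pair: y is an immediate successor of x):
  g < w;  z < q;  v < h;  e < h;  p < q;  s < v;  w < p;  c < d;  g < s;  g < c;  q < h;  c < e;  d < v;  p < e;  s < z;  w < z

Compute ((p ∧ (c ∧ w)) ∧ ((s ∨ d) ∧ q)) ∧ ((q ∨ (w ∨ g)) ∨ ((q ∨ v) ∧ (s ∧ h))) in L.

c ∧ w = g
p ∧ g = g
s ∨ d = v
v ∧ q = s
g ∧ s = g
w ∨ g = w
q ∨ w = q
q ∨ v = h
s ∧ h = s
h ∧ s = s
q ∨ s = q
g ∧ q = g

g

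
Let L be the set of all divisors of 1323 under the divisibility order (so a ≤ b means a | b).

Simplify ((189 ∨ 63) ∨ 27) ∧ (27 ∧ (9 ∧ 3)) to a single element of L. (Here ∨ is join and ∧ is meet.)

3

189 ∨ 63 = 189
189 ∨ 27 = 189
9 ∧ 3 = 3
27 ∧ 3 = 3
189 ∧ 3 = 3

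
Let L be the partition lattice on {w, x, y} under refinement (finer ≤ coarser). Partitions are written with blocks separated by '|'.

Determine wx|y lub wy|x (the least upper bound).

The join of wx|y and wy|x merges any blocks that overlap across the partitions, giving wxy.

wxy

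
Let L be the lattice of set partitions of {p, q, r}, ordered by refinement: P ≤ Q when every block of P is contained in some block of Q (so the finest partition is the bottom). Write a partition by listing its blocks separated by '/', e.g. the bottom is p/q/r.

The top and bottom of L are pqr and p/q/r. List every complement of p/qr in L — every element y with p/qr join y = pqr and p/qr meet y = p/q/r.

Need y with p/qr ∨ y = pqr and p/qr ∧ y = p/q/r.
Checking each element gives: pq/r, pr/q.

pq/r, pr/q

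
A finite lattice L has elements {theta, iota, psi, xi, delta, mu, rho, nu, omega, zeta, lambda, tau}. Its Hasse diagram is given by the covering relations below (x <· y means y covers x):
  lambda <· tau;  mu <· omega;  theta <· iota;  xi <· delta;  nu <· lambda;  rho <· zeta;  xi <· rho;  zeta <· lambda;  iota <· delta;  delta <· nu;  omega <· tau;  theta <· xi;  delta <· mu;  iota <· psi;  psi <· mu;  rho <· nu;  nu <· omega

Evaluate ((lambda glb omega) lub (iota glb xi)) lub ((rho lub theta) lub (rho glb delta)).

nu

lambda ∧ omega = nu
iota ∧ xi = theta
nu ∨ theta = nu
rho ∨ theta = rho
rho ∧ delta = xi
rho ∨ xi = rho
nu ∨ rho = nu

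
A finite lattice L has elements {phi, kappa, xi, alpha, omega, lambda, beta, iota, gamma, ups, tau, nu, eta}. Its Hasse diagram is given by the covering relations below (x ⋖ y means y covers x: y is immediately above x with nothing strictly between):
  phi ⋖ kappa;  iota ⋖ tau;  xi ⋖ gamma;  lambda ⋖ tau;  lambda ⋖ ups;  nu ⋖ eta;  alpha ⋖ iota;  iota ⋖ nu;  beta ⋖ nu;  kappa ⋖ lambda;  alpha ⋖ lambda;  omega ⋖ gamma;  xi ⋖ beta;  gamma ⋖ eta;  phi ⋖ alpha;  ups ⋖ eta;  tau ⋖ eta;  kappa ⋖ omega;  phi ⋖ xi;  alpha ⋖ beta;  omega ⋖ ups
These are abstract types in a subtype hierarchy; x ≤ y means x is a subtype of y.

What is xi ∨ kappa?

Common upper bounds of {xi, kappa}: eta, gamma.
The least among these is gamma.

gamma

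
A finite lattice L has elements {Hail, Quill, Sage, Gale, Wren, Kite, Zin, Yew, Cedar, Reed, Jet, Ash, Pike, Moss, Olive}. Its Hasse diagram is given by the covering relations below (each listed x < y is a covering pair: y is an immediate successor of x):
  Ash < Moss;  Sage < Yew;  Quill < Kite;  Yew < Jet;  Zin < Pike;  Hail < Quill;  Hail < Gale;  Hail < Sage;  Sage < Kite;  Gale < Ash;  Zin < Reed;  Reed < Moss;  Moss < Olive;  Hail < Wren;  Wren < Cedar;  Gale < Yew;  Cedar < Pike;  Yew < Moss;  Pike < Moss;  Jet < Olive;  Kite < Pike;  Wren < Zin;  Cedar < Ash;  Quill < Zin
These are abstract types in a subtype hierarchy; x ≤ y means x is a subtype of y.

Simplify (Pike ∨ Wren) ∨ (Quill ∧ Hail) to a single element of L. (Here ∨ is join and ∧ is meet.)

Pike

Pike ∨ Wren = Pike
Quill ∧ Hail = Hail
Pike ∨ Hail = Pike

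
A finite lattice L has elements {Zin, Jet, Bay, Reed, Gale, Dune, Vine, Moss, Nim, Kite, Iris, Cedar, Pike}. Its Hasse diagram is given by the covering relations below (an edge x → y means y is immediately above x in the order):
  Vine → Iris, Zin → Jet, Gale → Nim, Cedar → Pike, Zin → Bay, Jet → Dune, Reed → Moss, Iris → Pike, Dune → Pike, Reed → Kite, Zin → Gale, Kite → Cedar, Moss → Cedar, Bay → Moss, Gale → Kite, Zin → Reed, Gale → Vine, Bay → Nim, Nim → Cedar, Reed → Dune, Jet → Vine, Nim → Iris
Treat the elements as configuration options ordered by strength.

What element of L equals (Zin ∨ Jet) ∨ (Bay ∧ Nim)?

Zin ∨ Jet = Jet
Bay ∧ Nim = Bay
Jet ∨ Bay = Iris

Iris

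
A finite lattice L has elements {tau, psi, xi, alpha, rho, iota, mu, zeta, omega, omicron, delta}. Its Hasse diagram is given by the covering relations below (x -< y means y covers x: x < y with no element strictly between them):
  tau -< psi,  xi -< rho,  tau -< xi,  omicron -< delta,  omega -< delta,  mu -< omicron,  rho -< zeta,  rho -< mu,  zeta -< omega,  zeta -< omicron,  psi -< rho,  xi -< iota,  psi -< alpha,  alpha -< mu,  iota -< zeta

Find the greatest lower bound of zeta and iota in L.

iota

Common lower bounds of {zeta, iota}: iota, tau, xi.
The greatest among these is iota.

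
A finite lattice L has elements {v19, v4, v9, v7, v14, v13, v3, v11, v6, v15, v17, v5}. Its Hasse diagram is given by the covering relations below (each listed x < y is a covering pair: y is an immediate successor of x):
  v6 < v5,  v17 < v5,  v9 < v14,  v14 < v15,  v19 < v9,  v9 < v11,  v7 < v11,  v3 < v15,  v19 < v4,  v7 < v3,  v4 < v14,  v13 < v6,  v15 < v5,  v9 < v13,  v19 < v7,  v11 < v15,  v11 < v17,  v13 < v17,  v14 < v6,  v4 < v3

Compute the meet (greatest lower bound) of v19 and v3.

Common lower bounds of {v19, v3}: v19.
The greatest among these is v19.

v19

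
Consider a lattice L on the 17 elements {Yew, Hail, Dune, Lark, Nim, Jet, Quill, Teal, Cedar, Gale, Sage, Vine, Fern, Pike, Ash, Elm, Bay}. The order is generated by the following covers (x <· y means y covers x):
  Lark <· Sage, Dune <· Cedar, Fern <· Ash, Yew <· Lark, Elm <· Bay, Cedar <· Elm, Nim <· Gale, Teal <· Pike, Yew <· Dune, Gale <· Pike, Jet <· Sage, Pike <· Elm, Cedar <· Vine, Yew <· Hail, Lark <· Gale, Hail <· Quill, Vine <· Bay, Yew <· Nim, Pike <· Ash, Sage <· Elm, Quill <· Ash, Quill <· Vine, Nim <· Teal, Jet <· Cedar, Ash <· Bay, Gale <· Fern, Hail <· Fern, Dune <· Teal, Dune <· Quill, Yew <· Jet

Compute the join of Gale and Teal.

Pike

Common upper bounds of {Gale, Teal}: Ash, Bay, Elm, Pike.
The least among these is Pike.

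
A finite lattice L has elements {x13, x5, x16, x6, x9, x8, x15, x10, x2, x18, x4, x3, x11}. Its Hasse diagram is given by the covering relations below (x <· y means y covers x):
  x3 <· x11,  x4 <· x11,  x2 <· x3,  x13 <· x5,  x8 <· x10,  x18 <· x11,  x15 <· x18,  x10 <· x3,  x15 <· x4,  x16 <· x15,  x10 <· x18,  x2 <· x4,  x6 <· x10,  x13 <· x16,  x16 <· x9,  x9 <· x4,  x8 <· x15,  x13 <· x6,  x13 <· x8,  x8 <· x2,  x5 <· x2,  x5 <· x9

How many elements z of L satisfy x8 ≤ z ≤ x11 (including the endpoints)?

8

The interval [x8, x11] = {x10, x11, x15, x18, x2, x3, x4, x8}, which has 8 elements.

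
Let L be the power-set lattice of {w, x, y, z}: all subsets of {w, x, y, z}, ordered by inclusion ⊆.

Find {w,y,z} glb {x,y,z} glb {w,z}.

Under ⊆, meet is intersection: {w,y,z} ∩ {x,y,z} ∩ {w,z} = {z}.

{z}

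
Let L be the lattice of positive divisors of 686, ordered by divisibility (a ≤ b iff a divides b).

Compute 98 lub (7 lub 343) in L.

686

7 ∨ 343 = 343
98 ∨ 343 = 686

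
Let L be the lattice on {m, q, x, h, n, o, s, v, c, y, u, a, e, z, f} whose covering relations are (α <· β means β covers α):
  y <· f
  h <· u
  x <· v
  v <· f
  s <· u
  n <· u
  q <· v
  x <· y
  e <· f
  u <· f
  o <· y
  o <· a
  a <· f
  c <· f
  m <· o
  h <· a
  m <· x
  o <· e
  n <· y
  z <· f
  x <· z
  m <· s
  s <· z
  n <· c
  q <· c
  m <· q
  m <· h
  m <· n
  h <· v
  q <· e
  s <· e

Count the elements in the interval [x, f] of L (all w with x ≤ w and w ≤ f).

The interval [x, f] = {f, v, x, y, z}, which has 5 elements.

5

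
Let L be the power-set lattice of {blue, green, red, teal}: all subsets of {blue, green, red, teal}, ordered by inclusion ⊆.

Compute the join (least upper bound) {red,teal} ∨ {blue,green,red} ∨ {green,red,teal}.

{blue,green,red,teal}

Under ⊆, join is union: {red,teal} ∪ {blue,green,red} ∪ {green,red,teal} = {blue,green,red,teal}.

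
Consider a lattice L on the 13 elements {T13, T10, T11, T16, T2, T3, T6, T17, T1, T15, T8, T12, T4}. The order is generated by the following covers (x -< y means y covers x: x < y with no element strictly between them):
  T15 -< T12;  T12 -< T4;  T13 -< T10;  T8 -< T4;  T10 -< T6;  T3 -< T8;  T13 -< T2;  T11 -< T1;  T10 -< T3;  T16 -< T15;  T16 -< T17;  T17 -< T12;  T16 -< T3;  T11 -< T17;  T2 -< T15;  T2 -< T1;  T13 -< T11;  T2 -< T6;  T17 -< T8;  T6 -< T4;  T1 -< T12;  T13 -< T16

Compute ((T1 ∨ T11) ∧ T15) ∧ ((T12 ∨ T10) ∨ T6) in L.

T1 ∨ T11 = T1
T1 ∧ T15 = T2
T12 ∨ T10 = T4
T4 ∨ T6 = T4
T2 ∧ T4 = T2

T2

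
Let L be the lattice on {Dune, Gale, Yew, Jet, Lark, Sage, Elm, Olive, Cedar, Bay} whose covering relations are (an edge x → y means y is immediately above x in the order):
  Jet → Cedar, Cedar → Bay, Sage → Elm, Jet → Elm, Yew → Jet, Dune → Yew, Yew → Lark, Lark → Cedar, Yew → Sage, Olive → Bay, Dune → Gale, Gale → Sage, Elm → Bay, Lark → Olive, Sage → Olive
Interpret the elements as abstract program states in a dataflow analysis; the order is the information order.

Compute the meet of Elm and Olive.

Common lower bounds of {Elm, Olive}: Dune, Gale, Sage, Yew.
The greatest among these is Sage.

Sage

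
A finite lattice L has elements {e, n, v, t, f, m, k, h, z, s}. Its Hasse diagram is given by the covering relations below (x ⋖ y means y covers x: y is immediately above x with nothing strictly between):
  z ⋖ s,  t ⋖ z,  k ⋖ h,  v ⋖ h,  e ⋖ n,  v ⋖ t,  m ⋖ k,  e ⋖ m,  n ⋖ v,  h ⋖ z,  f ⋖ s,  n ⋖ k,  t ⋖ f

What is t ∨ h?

Common upper bounds of {t, h}: s, z.
The least among these is z.

z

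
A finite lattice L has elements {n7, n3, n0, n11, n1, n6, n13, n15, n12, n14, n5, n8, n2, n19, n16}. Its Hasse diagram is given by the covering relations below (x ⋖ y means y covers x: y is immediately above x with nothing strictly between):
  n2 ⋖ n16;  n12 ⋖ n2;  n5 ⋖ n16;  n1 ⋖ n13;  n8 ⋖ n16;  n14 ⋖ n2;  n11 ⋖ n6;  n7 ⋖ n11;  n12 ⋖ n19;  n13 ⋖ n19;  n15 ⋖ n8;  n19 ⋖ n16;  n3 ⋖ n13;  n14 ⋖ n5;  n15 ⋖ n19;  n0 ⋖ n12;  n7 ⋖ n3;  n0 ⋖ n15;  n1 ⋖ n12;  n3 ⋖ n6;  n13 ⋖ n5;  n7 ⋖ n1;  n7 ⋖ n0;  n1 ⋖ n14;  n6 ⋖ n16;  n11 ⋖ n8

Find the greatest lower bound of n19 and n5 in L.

Common lower bounds of {n19, n5}: n1, n13, n3, n7.
The greatest among these is n13.

n13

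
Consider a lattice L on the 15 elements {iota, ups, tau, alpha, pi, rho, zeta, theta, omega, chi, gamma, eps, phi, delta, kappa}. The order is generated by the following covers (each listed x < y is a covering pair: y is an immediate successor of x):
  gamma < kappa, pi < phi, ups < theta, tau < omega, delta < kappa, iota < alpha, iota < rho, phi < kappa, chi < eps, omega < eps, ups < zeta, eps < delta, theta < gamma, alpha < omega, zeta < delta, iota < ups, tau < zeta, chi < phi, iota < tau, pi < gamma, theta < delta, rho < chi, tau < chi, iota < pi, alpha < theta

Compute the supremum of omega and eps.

eps

Common upper bounds of {omega, eps}: delta, eps, kappa.
The least among these is eps.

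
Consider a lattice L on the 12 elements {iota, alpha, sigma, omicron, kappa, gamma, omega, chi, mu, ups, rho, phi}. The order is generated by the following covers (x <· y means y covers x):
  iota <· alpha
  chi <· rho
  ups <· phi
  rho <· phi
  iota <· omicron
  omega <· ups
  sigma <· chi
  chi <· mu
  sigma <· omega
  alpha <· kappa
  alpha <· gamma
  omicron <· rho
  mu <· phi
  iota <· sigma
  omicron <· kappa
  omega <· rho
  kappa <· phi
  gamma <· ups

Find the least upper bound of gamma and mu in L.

phi

Common upper bounds of {gamma, mu}: phi.
The least among these is phi.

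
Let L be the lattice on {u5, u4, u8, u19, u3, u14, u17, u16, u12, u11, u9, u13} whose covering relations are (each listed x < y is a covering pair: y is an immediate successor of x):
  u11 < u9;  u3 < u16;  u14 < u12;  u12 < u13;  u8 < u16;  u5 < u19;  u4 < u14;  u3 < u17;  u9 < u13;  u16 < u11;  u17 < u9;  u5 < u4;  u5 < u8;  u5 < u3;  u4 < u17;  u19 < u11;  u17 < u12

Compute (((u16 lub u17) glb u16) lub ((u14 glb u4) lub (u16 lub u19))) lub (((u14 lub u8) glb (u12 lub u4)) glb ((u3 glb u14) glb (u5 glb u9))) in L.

u16 ∨ u17 = u9
u9 ∧ u16 = u16
u14 ∧ u4 = u4
u16 ∨ u19 = u11
u4 ∨ u11 = u9
u16 ∨ u9 = u9
u14 ∨ u8 = u13
u12 ∨ u4 = u12
u13 ∧ u12 = u12
u3 ∧ u14 = u5
u5 ∧ u9 = u5
u5 ∧ u5 = u5
u12 ∧ u5 = u5
u9 ∨ u5 = u9

u9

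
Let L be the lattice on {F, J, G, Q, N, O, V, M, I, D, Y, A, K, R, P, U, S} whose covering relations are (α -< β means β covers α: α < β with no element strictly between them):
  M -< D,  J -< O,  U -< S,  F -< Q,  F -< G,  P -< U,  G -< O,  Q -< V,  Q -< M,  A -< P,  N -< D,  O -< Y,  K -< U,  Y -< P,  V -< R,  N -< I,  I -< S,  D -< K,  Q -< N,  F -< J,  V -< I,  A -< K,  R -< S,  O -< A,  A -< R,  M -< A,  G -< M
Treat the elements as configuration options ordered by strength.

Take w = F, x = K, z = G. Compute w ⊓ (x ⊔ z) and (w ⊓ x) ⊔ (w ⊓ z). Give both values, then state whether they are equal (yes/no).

F; F; yes

x ⊔ z = K, so w ⊓ (x ⊔ z) = F ⊓ K = F.
w ⊓ x = F and w ⊓ z = F, so (w ⊓ x) ⊔ (w ⊓ z) = F ⊔ F = F.
Equal: yes.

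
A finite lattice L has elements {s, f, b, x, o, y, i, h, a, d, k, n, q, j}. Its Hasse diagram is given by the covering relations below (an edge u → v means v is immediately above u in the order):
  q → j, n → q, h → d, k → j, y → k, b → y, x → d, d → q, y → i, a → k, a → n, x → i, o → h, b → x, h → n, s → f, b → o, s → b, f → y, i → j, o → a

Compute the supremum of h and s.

h

Common upper bounds of {h, s}: d, h, j, n, q.
The least among these is h.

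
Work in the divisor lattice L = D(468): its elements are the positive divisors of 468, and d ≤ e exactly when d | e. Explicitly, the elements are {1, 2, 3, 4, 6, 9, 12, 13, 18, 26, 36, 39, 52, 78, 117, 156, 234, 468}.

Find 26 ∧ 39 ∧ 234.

13

In the divisibility order, the meet is the greatest common divisor: gcd(26, 39, 234) = 13.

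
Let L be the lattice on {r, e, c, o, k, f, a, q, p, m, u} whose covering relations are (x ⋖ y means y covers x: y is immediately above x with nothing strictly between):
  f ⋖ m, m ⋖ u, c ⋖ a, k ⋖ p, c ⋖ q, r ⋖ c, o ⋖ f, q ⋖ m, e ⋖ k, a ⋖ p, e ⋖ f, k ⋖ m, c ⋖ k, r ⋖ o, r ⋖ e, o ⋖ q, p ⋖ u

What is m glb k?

k

Common lower bounds of {m, k}: c, e, k, r.
The greatest among these is k.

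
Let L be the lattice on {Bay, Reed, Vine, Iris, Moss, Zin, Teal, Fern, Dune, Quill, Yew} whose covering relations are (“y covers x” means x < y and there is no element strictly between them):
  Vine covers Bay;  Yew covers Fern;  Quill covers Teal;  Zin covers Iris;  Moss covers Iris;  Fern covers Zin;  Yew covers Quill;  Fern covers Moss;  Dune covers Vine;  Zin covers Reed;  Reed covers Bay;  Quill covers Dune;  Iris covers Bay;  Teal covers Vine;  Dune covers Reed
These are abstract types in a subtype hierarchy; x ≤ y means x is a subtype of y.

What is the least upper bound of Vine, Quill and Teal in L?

Common upper bounds of {Vine, Quill, Teal}: Quill, Yew.
The least among these is Quill.

Quill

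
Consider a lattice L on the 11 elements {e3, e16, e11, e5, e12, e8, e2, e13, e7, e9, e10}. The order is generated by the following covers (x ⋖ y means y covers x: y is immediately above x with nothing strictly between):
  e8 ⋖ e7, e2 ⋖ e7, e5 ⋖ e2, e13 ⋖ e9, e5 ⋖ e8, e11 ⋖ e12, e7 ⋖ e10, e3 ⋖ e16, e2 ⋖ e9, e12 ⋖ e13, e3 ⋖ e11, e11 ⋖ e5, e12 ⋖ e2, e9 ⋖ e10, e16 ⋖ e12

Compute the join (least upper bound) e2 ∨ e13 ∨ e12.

Common upper bounds of {e2, e13, e12}: e10, e9.
The least among these is e9.

e9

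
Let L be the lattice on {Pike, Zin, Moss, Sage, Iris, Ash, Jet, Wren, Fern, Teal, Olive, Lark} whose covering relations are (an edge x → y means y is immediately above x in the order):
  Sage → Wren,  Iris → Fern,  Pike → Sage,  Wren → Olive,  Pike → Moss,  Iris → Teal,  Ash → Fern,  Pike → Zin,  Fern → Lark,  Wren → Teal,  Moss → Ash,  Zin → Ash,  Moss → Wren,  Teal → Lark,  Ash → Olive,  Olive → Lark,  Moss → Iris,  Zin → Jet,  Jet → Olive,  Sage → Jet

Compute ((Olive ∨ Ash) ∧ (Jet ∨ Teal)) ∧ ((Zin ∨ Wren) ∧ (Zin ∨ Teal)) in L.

Olive

Olive ∨ Ash = Olive
Jet ∨ Teal = Lark
Olive ∧ Lark = Olive
Zin ∨ Wren = Olive
Zin ∨ Teal = Lark
Olive ∧ Lark = Olive
Olive ∧ Olive = Olive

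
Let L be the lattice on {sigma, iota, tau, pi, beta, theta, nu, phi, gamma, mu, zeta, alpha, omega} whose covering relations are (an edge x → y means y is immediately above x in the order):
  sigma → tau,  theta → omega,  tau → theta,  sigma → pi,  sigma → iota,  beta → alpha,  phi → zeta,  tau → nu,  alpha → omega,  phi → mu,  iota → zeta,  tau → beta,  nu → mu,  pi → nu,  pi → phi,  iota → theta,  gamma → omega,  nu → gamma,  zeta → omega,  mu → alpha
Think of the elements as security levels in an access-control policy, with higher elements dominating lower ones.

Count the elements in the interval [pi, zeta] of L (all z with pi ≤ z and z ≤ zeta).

3

The interval [pi, zeta] = {phi, pi, zeta}, which has 3 elements.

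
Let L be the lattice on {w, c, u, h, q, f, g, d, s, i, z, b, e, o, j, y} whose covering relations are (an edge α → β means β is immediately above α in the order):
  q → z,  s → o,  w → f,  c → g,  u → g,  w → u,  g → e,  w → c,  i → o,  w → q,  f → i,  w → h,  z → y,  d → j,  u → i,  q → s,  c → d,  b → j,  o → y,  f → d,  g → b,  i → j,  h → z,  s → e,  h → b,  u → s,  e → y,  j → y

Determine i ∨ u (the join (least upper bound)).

i

Common upper bounds of {i, u}: i, j, o, y.
The least among these is i.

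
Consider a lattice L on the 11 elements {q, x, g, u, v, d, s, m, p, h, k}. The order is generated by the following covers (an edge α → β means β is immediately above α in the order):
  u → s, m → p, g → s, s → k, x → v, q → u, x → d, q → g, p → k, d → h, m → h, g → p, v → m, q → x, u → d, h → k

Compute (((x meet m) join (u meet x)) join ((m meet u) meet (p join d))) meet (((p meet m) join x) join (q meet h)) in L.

x ∧ m = x
u ∧ x = q
x ∨ q = x
m ∧ u = q
p ∨ d = k
q ∧ k = q
x ∨ q = x
p ∧ m = m
m ∨ x = m
q ∧ h = q
m ∨ q = m
x ∧ m = x

x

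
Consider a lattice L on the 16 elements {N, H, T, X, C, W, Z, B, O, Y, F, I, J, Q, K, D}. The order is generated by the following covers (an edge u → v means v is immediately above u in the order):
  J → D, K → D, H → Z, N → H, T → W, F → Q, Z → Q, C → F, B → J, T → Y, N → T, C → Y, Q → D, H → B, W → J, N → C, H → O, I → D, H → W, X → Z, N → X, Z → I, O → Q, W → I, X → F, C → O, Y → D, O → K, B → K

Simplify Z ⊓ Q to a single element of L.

Z ∧ Q = Z

Z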